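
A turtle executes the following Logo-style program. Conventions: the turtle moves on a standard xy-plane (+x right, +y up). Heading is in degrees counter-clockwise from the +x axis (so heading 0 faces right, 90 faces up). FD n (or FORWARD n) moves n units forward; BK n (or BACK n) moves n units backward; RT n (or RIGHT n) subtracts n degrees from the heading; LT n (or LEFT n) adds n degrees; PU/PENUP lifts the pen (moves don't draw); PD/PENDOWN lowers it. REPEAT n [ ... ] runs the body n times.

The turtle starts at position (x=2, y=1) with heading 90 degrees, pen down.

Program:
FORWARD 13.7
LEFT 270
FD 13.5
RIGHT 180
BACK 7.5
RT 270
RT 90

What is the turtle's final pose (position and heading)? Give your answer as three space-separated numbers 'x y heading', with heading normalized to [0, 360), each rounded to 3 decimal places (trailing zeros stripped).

Executing turtle program step by step:
Start: pos=(2,1), heading=90, pen down
FD 13.7: (2,1) -> (2,14.7) [heading=90, draw]
LT 270: heading 90 -> 0
FD 13.5: (2,14.7) -> (15.5,14.7) [heading=0, draw]
RT 180: heading 0 -> 180
BK 7.5: (15.5,14.7) -> (23,14.7) [heading=180, draw]
RT 270: heading 180 -> 270
RT 90: heading 270 -> 180
Final: pos=(23,14.7), heading=180, 3 segment(s) drawn

Answer: 23 14.7 180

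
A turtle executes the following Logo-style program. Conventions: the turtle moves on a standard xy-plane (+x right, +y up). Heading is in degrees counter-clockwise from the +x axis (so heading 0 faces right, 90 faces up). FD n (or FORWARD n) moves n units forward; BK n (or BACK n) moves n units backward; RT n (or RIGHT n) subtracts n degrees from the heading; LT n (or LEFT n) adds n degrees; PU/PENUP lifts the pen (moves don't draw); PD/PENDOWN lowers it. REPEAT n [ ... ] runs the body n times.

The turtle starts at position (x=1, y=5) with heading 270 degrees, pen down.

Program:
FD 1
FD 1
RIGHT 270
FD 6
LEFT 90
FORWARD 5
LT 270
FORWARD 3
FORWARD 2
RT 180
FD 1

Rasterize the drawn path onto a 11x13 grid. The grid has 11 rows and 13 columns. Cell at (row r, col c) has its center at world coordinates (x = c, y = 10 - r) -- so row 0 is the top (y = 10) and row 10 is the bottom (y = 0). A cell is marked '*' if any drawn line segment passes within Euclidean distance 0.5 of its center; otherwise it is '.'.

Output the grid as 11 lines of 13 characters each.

Answer: .............
.............
.......******
.......*.....
.......*.....
.*.....*.....
.*.....*.....
.*******.....
.............
.............
.............

Derivation:
Segment 0: (1,5) -> (1,4)
Segment 1: (1,4) -> (1,3)
Segment 2: (1,3) -> (7,3)
Segment 3: (7,3) -> (7,8)
Segment 4: (7,8) -> (10,8)
Segment 5: (10,8) -> (12,8)
Segment 6: (12,8) -> (11,8)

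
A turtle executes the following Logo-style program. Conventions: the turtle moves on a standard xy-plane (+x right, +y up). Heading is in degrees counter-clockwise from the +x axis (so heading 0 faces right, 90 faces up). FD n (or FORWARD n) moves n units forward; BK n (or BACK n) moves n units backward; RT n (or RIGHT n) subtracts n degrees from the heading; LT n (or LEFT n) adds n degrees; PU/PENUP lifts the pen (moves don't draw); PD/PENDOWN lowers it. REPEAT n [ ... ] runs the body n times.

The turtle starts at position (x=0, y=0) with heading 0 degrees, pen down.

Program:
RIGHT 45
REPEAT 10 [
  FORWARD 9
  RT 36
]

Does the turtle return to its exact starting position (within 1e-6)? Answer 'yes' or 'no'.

Answer: yes

Derivation:
Executing turtle program step by step:
Start: pos=(0,0), heading=0, pen down
RT 45: heading 0 -> 315
REPEAT 10 [
  -- iteration 1/10 --
  FD 9: (0,0) -> (6.364,-6.364) [heading=315, draw]
  RT 36: heading 315 -> 279
  -- iteration 2/10 --
  FD 9: (6.364,-6.364) -> (7.772,-15.253) [heading=279, draw]
  RT 36: heading 279 -> 243
  -- iteration 3/10 --
  FD 9: (7.772,-15.253) -> (3.686,-23.272) [heading=243, draw]
  RT 36: heading 243 -> 207
  -- iteration 4/10 --
  FD 9: (3.686,-23.272) -> (-4.333,-27.358) [heading=207, draw]
  RT 36: heading 207 -> 171
  -- iteration 5/10 --
  FD 9: (-4.333,-27.358) -> (-13.222,-25.95) [heading=171, draw]
  RT 36: heading 171 -> 135
  -- iteration 6/10 --
  FD 9: (-13.222,-25.95) -> (-19.586,-19.586) [heading=135, draw]
  RT 36: heading 135 -> 99
  -- iteration 7/10 --
  FD 9: (-19.586,-19.586) -> (-20.994,-10.697) [heading=99, draw]
  RT 36: heading 99 -> 63
  -- iteration 8/10 --
  FD 9: (-20.994,-10.697) -> (-16.908,-2.678) [heading=63, draw]
  RT 36: heading 63 -> 27
  -- iteration 9/10 --
  FD 9: (-16.908,-2.678) -> (-8.889,1.408) [heading=27, draw]
  RT 36: heading 27 -> 351
  -- iteration 10/10 --
  FD 9: (-8.889,1.408) -> (0,0) [heading=351, draw]
  RT 36: heading 351 -> 315
]
Final: pos=(0,0), heading=315, 10 segment(s) drawn

Start position: (0, 0)
Final position: (0, 0)
Distance = 0; < 1e-6 -> CLOSED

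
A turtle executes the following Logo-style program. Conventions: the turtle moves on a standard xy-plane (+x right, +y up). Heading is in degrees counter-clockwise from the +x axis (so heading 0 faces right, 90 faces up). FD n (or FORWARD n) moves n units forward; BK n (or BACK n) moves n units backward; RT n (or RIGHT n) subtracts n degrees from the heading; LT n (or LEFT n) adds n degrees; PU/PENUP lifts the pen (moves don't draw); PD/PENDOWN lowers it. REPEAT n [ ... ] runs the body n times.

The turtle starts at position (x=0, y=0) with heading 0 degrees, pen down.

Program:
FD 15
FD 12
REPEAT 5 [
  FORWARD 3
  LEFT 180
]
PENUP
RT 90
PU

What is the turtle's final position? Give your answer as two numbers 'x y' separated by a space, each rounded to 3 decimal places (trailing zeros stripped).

Answer: 30 0

Derivation:
Executing turtle program step by step:
Start: pos=(0,0), heading=0, pen down
FD 15: (0,0) -> (15,0) [heading=0, draw]
FD 12: (15,0) -> (27,0) [heading=0, draw]
REPEAT 5 [
  -- iteration 1/5 --
  FD 3: (27,0) -> (30,0) [heading=0, draw]
  LT 180: heading 0 -> 180
  -- iteration 2/5 --
  FD 3: (30,0) -> (27,0) [heading=180, draw]
  LT 180: heading 180 -> 0
  -- iteration 3/5 --
  FD 3: (27,0) -> (30,0) [heading=0, draw]
  LT 180: heading 0 -> 180
  -- iteration 4/5 --
  FD 3: (30,0) -> (27,0) [heading=180, draw]
  LT 180: heading 180 -> 0
  -- iteration 5/5 --
  FD 3: (27,0) -> (30,0) [heading=0, draw]
  LT 180: heading 0 -> 180
]
PU: pen up
RT 90: heading 180 -> 90
PU: pen up
Final: pos=(30,0), heading=90, 7 segment(s) drawn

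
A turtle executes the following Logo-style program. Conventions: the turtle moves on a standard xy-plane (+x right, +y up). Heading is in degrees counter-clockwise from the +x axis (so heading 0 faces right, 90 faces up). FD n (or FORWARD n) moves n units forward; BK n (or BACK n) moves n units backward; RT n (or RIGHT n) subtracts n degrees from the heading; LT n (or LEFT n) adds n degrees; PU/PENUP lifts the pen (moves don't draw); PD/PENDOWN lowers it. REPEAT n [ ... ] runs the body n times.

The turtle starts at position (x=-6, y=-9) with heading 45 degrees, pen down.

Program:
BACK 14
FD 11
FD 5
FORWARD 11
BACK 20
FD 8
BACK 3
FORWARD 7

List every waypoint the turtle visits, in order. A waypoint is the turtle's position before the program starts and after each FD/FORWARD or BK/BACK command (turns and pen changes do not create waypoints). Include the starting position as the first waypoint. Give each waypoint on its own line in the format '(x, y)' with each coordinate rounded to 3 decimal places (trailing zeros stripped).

Executing turtle program step by step:
Start: pos=(-6,-9), heading=45, pen down
BK 14: (-6,-9) -> (-15.899,-18.899) [heading=45, draw]
FD 11: (-15.899,-18.899) -> (-8.121,-11.121) [heading=45, draw]
FD 5: (-8.121,-11.121) -> (-4.586,-7.586) [heading=45, draw]
FD 11: (-4.586,-7.586) -> (3.192,0.192) [heading=45, draw]
BK 20: (3.192,0.192) -> (-10.95,-13.95) [heading=45, draw]
FD 8: (-10.95,-13.95) -> (-5.293,-8.293) [heading=45, draw]
BK 3: (-5.293,-8.293) -> (-7.414,-10.414) [heading=45, draw]
FD 7: (-7.414,-10.414) -> (-2.464,-5.464) [heading=45, draw]
Final: pos=(-2.464,-5.464), heading=45, 8 segment(s) drawn
Waypoints (9 total):
(-6, -9)
(-15.899, -18.899)
(-8.121, -11.121)
(-4.586, -7.586)
(3.192, 0.192)
(-10.95, -13.95)
(-5.293, -8.293)
(-7.414, -10.414)
(-2.464, -5.464)

Answer: (-6, -9)
(-15.899, -18.899)
(-8.121, -11.121)
(-4.586, -7.586)
(3.192, 0.192)
(-10.95, -13.95)
(-5.293, -8.293)
(-7.414, -10.414)
(-2.464, -5.464)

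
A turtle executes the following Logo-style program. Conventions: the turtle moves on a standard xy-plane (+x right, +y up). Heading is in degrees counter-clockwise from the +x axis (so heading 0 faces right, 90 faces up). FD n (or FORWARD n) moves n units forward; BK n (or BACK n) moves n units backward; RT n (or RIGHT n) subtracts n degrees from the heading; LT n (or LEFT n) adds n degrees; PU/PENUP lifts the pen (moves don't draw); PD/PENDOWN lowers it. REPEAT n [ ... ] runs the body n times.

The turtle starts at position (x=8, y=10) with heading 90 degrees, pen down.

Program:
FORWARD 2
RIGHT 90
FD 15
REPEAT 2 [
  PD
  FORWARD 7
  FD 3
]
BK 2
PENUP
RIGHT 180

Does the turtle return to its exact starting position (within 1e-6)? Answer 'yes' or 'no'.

Answer: no

Derivation:
Executing turtle program step by step:
Start: pos=(8,10), heading=90, pen down
FD 2: (8,10) -> (8,12) [heading=90, draw]
RT 90: heading 90 -> 0
FD 15: (8,12) -> (23,12) [heading=0, draw]
REPEAT 2 [
  -- iteration 1/2 --
  PD: pen down
  FD 7: (23,12) -> (30,12) [heading=0, draw]
  FD 3: (30,12) -> (33,12) [heading=0, draw]
  -- iteration 2/2 --
  PD: pen down
  FD 7: (33,12) -> (40,12) [heading=0, draw]
  FD 3: (40,12) -> (43,12) [heading=0, draw]
]
BK 2: (43,12) -> (41,12) [heading=0, draw]
PU: pen up
RT 180: heading 0 -> 180
Final: pos=(41,12), heading=180, 7 segment(s) drawn

Start position: (8, 10)
Final position: (41, 12)
Distance = 33.061; >= 1e-6 -> NOT closed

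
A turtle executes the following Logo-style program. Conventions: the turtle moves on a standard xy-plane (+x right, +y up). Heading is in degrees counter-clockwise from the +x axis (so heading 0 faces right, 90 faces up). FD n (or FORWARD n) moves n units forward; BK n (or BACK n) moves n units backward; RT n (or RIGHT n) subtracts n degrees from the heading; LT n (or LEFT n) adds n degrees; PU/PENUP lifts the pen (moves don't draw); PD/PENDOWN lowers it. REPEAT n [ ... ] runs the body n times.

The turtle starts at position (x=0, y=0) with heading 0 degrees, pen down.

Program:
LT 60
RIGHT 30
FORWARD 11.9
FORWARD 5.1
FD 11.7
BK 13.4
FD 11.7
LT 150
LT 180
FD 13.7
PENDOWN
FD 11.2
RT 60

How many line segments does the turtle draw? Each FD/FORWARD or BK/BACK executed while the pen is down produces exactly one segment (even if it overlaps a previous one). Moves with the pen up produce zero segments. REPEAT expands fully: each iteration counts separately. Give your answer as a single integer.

Answer: 7

Derivation:
Executing turtle program step by step:
Start: pos=(0,0), heading=0, pen down
LT 60: heading 0 -> 60
RT 30: heading 60 -> 30
FD 11.9: (0,0) -> (10.306,5.95) [heading=30, draw]
FD 5.1: (10.306,5.95) -> (14.722,8.5) [heading=30, draw]
FD 11.7: (14.722,8.5) -> (24.855,14.35) [heading=30, draw]
BK 13.4: (24.855,14.35) -> (13.25,7.65) [heading=30, draw]
FD 11.7: (13.25,7.65) -> (23.383,13.5) [heading=30, draw]
LT 150: heading 30 -> 180
LT 180: heading 180 -> 0
FD 13.7: (23.383,13.5) -> (37.083,13.5) [heading=0, draw]
PD: pen down
FD 11.2: (37.083,13.5) -> (48.283,13.5) [heading=0, draw]
RT 60: heading 0 -> 300
Final: pos=(48.283,13.5), heading=300, 7 segment(s) drawn
Segments drawn: 7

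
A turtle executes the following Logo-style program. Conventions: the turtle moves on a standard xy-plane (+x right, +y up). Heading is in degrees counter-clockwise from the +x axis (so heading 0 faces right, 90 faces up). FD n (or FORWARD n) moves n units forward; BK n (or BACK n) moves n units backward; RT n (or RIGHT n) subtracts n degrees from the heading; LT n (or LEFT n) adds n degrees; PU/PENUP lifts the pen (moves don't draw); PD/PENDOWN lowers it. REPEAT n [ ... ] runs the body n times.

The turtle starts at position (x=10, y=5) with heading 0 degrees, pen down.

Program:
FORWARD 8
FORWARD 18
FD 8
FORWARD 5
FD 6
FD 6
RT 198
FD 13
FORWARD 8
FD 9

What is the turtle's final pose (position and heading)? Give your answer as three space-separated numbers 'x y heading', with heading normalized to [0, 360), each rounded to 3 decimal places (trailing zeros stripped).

Executing turtle program step by step:
Start: pos=(10,5), heading=0, pen down
FD 8: (10,5) -> (18,5) [heading=0, draw]
FD 18: (18,5) -> (36,5) [heading=0, draw]
FD 8: (36,5) -> (44,5) [heading=0, draw]
FD 5: (44,5) -> (49,5) [heading=0, draw]
FD 6: (49,5) -> (55,5) [heading=0, draw]
FD 6: (55,5) -> (61,5) [heading=0, draw]
RT 198: heading 0 -> 162
FD 13: (61,5) -> (48.636,9.017) [heading=162, draw]
FD 8: (48.636,9.017) -> (41.028,11.489) [heading=162, draw]
FD 9: (41.028,11.489) -> (32.468,14.271) [heading=162, draw]
Final: pos=(32.468,14.271), heading=162, 9 segment(s) drawn

Answer: 32.468 14.271 162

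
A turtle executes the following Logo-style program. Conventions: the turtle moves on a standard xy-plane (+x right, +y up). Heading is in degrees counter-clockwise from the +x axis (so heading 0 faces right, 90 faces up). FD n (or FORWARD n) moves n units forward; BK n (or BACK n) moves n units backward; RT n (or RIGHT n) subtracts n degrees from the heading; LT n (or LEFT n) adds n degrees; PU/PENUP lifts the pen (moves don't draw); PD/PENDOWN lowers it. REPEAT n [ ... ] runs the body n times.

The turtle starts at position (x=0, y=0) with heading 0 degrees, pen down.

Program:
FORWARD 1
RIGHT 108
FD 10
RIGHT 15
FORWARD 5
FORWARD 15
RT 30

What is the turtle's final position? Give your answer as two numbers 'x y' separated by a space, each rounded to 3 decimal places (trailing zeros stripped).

Executing turtle program step by step:
Start: pos=(0,0), heading=0, pen down
FD 1: (0,0) -> (1,0) [heading=0, draw]
RT 108: heading 0 -> 252
FD 10: (1,0) -> (-2.09,-9.511) [heading=252, draw]
RT 15: heading 252 -> 237
FD 5: (-2.09,-9.511) -> (-4.813,-13.704) [heading=237, draw]
FD 15: (-4.813,-13.704) -> (-12.983,-26.284) [heading=237, draw]
RT 30: heading 237 -> 207
Final: pos=(-12.983,-26.284), heading=207, 4 segment(s) drawn

Answer: -12.983 -26.284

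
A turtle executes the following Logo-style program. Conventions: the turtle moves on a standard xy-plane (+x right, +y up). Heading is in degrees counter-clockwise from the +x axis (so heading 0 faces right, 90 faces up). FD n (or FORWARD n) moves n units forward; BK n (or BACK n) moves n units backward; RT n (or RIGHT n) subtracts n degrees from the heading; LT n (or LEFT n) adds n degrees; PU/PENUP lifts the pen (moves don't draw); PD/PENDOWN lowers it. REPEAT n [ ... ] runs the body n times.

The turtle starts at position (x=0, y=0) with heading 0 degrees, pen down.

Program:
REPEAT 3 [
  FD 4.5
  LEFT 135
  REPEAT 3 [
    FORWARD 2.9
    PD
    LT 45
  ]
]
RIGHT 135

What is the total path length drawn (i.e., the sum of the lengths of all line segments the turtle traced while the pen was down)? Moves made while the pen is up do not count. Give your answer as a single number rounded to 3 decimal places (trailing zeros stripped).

Executing turtle program step by step:
Start: pos=(0,0), heading=0, pen down
REPEAT 3 [
  -- iteration 1/3 --
  FD 4.5: (0,0) -> (4.5,0) [heading=0, draw]
  LT 135: heading 0 -> 135
  REPEAT 3 [
    -- iteration 1/3 --
    FD 2.9: (4.5,0) -> (2.449,2.051) [heading=135, draw]
    PD: pen down
    LT 45: heading 135 -> 180
    -- iteration 2/3 --
    FD 2.9: (2.449,2.051) -> (-0.451,2.051) [heading=180, draw]
    PD: pen down
    LT 45: heading 180 -> 225
    -- iteration 3/3 --
    FD 2.9: (-0.451,2.051) -> (-2.501,0) [heading=225, draw]
    PD: pen down
    LT 45: heading 225 -> 270
  ]
  -- iteration 2/3 --
  FD 4.5: (-2.501,0) -> (-2.501,-4.5) [heading=270, draw]
  LT 135: heading 270 -> 45
  REPEAT 3 [
    -- iteration 1/3 --
    FD 2.9: (-2.501,-4.5) -> (-0.451,-2.449) [heading=45, draw]
    PD: pen down
    LT 45: heading 45 -> 90
    -- iteration 2/3 --
    FD 2.9: (-0.451,-2.449) -> (-0.451,0.451) [heading=90, draw]
    PD: pen down
    LT 45: heading 90 -> 135
    -- iteration 3/3 --
    FD 2.9: (-0.451,0.451) -> (-2.501,2.501) [heading=135, draw]
    PD: pen down
    LT 45: heading 135 -> 180
  ]
  -- iteration 3/3 --
  FD 4.5: (-2.501,2.501) -> (-7.001,2.501) [heading=180, draw]
  LT 135: heading 180 -> 315
  REPEAT 3 [
    -- iteration 1/3 --
    FD 2.9: (-7.001,2.501) -> (-4.951,0.451) [heading=315, draw]
    PD: pen down
    LT 45: heading 315 -> 0
    -- iteration 2/3 --
    FD 2.9: (-4.951,0.451) -> (-2.051,0.451) [heading=0, draw]
    PD: pen down
    LT 45: heading 0 -> 45
    -- iteration 3/3 --
    FD 2.9: (-2.051,0.451) -> (0,2.501) [heading=45, draw]
    PD: pen down
    LT 45: heading 45 -> 90
  ]
]
RT 135: heading 90 -> 315
Final: pos=(0,2.501), heading=315, 12 segment(s) drawn

Segment lengths:
  seg 1: (0,0) -> (4.5,0), length = 4.5
  seg 2: (4.5,0) -> (2.449,2.051), length = 2.9
  seg 3: (2.449,2.051) -> (-0.451,2.051), length = 2.9
  seg 4: (-0.451,2.051) -> (-2.501,0), length = 2.9
  seg 5: (-2.501,0) -> (-2.501,-4.5), length = 4.5
  seg 6: (-2.501,-4.5) -> (-0.451,-2.449), length = 2.9
  seg 7: (-0.451,-2.449) -> (-0.451,0.451), length = 2.9
  seg 8: (-0.451,0.451) -> (-2.501,2.501), length = 2.9
  seg 9: (-2.501,2.501) -> (-7.001,2.501), length = 4.5
  seg 10: (-7.001,2.501) -> (-4.951,0.451), length = 2.9
  seg 11: (-4.951,0.451) -> (-2.051,0.451), length = 2.9
  seg 12: (-2.051,0.451) -> (0,2.501), length = 2.9
Total = 39.6

Answer: 39.6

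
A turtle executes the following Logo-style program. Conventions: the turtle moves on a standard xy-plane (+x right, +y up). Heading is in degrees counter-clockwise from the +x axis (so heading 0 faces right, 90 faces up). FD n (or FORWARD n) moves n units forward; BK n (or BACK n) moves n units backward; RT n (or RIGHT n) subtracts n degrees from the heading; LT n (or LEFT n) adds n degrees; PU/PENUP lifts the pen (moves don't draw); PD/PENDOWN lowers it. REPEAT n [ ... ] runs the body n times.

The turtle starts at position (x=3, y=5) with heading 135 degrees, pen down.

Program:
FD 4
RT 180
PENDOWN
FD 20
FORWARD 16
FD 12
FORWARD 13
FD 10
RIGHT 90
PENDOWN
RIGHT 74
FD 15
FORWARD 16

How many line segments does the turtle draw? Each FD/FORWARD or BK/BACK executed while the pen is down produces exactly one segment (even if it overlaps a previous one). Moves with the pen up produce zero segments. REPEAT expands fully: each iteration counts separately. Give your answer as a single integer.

Answer: 8

Derivation:
Executing turtle program step by step:
Start: pos=(3,5), heading=135, pen down
FD 4: (3,5) -> (0.172,7.828) [heading=135, draw]
RT 180: heading 135 -> 315
PD: pen down
FD 20: (0.172,7.828) -> (14.314,-6.314) [heading=315, draw]
FD 16: (14.314,-6.314) -> (25.627,-17.627) [heading=315, draw]
FD 12: (25.627,-17.627) -> (34.113,-26.113) [heading=315, draw]
FD 13: (34.113,-26.113) -> (43.305,-35.305) [heading=315, draw]
FD 10: (43.305,-35.305) -> (50.376,-42.376) [heading=315, draw]
RT 90: heading 315 -> 225
PD: pen down
RT 74: heading 225 -> 151
FD 15: (50.376,-42.376) -> (37.257,-35.104) [heading=151, draw]
FD 16: (37.257,-35.104) -> (23.263,-27.347) [heading=151, draw]
Final: pos=(23.263,-27.347), heading=151, 8 segment(s) drawn
Segments drawn: 8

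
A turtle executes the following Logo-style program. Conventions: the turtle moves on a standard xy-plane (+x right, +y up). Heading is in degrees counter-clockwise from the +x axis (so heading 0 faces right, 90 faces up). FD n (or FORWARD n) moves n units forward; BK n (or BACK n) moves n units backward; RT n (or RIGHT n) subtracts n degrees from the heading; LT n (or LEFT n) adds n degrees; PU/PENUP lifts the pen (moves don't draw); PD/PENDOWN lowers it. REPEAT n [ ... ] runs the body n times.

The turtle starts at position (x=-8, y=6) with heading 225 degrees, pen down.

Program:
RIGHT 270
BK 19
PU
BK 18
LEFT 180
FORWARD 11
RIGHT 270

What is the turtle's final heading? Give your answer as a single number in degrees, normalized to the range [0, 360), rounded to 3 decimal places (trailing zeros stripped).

Executing turtle program step by step:
Start: pos=(-8,6), heading=225, pen down
RT 270: heading 225 -> 315
BK 19: (-8,6) -> (-21.435,19.435) [heading=315, draw]
PU: pen up
BK 18: (-21.435,19.435) -> (-34.163,32.163) [heading=315, move]
LT 180: heading 315 -> 135
FD 11: (-34.163,32.163) -> (-41.941,39.941) [heading=135, move]
RT 270: heading 135 -> 225
Final: pos=(-41.941,39.941), heading=225, 1 segment(s) drawn

Answer: 225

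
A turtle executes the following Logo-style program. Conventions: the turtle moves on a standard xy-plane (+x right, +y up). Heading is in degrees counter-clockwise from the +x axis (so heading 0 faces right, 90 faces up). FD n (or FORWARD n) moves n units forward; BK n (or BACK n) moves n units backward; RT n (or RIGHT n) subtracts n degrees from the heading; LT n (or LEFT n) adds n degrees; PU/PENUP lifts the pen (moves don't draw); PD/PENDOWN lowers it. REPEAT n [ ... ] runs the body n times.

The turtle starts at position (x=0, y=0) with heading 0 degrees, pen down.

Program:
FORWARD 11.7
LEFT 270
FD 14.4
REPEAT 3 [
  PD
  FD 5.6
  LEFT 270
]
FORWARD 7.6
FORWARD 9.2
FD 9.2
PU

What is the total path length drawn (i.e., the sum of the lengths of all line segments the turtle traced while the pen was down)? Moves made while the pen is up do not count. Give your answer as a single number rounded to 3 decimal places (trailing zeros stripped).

Executing turtle program step by step:
Start: pos=(0,0), heading=0, pen down
FD 11.7: (0,0) -> (11.7,0) [heading=0, draw]
LT 270: heading 0 -> 270
FD 14.4: (11.7,0) -> (11.7,-14.4) [heading=270, draw]
REPEAT 3 [
  -- iteration 1/3 --
  PD: pen down
  FD 5.6: (11.7,-14.4) -> (11.7,-20) [heading=270, draw]
  LT 270: heading 270 -> 180
  -- iteration 2/3 --
  PD: pen down
  FD 5.6: (11.7,-20) -> (6.1,-20) [heading=180, draw]
  LT 270: heading 180 -> 90
  -- iteration 3/3 --
  PD: pen down
  FD 5.6: (6.1,-20) -> (6.1,-14.4) [heading=90, draw]
  LT 270: heading 90 -> 0
]
FD 7.6: (6.1,-14.4) -> (13.7,-14.4) [heading=0, draw]
FD 9.2: (13.7,-14.4) -> (22.9,-14.4) [heading=0, draw]
FD 9.2: (22.9,-14.4) -> (32.1,-14.4) [heading=0, draw]
PU: pen up
Final: pos=(32.1,-14.4), heading=0, 8 segment(s) drawn

Segment lengths:
  seg 1: (0,0) -> (11.7,0), length = 11.7
  seg 2: (11.7,0) -> (11.7,-14.4), length = 14.4
  seg 3: (11.7,-14.4) -> (11.7,-20), length = 5.6
  seg 4: (11.7,-20) -> (6.1,-20), length = 5.6
  seg 5: (6.1,-20) -> (6.1,-14.4), length = 5.6
  seg 6: (6.1,-14.4) -> (13.7,-14.4), length = 7.6
  seg 7: (13.7,-14.4) -> (22.9,-14.4), length = 9.2
  seg 8: (22.9,-14.4) -> (32.1,-14.4), length = 9.2
Total = 68.9

Answer: 68.9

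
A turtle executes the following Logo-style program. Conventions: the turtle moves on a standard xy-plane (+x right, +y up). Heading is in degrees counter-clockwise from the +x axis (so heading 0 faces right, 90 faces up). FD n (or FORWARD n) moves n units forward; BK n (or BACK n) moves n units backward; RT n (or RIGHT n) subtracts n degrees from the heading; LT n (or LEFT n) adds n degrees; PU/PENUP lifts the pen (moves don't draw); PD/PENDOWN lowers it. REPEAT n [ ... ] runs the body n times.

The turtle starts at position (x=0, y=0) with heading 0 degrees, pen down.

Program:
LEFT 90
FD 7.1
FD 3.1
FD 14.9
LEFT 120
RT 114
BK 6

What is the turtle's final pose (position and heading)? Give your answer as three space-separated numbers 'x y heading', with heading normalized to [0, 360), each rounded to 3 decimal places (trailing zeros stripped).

Answer: 0.627 19.133 96

Derivation:
Executing turtle program step by step:
Start: pos=(0,0), heading=0, pen down
LT 90: heading 0 -> 90
FD 7.1: (0,0) -> (0,7.1) [heading=90, draw]
FD 3.1: (0,7.1) -> (0,10.2) [heading=90, draw]
FD 14.9: (0,10.2) -> (0,25.1) [heading=90, draw]
LT 120: heading 90 -> 210
RT 114: heading 210 -> 96
BK 6: (0,25.1) -> (0.627,19.133) [heading=96, draw]
Final: pos=(0.627,19.133), heading=96, 4 segment(s) drawn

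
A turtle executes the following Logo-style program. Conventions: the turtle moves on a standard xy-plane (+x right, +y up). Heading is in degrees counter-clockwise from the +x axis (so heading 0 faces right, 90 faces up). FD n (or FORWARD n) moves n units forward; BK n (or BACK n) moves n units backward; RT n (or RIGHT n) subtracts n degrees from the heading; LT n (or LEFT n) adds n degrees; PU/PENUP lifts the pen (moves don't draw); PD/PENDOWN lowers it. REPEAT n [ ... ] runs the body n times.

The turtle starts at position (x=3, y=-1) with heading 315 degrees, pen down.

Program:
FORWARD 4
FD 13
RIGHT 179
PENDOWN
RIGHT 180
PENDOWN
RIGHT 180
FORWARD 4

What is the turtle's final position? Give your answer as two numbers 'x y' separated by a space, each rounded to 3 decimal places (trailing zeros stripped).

Executing turtle program step by step:
Start: pos=(3,-1), heading=315, pen down
FD 4: (3,-1) -> (5.828,-3.828) [heading=315, draw]
FD 13: (5.828,-3.828) -> (15.021,-13.021) [heading=315, draw]
RT 179: heading 315 -> 136
PD: pen down
RT 180: heading 136 -> 316
PD: pen down
RT 180: heading 316 -> 136
FD 4: (15.021,-13.021) -> (12.143,-10.242) [heading=136, draw]
Final: pos=(12.143,-10.242), heading=136, 3 segment(s) drawn

Answer: 12.143 -10.242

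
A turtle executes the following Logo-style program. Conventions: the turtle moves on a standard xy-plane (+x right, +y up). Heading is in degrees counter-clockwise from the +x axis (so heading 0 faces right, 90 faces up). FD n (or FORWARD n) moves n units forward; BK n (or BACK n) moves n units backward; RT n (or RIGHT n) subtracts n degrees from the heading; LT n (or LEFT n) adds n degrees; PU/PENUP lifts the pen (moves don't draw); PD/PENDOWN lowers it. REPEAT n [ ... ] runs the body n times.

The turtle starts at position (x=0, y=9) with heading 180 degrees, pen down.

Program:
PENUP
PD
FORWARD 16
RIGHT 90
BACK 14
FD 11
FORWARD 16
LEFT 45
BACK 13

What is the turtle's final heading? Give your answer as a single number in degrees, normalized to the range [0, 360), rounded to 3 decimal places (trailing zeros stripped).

Executing turtle program step by step:
Start: pos=(0,9), heading=180, pen down
PU: pen up
PD: pen down
FD 16: (0,9) -> (-16,9) [heading=180, draw]
RT 90: heading 180 -> 90
BK 14: (-16,9) -> (-16,-5) [heading=90, draw]
FD 11: (-16,-5) -> (-16,6) [heading=90, draw]
FD 16: (-16,6) -> (-16,22) [heading=90, draw]
LT 45: heading 90 -> 135
BK 13: (-16,22) -> (-6.808,12.808) [heading=135, draw]
Final: pos=(-6.808,12.808), heading=135, 5 segment(s) drawn

Answer: 135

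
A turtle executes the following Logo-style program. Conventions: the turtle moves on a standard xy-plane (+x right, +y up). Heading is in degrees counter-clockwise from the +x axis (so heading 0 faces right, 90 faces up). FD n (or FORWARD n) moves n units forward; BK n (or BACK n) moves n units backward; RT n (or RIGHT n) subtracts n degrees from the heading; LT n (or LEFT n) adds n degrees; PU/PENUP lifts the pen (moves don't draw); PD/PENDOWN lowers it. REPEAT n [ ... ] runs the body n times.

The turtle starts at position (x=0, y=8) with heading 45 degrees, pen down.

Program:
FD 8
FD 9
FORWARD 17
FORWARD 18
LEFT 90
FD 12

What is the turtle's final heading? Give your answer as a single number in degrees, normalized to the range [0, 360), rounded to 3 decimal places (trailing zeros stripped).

Answer: 135

Derivation:
Executing turtle program step by step:
Start: pos=(0,8), heading=45, pen down
FD 8: (0,8) -> (5.657,13.657) [heading=45, draw]
FD 9: (5.657,13.657) -> (12.021,20.021) [heading=45, draw]
FD 17: (12.021,20.021) -> (24.042,32.042) [heading=45, draw]
FD 18: (24.042,32.042) -> (36.77,44.77) [heading=45, draw]
LT 90: heading 45 -> 135
FD 12: (36.77,44.77) -> (28.284,53.255) [heading=135, draw]
Final: pos=(28.284,53.255), heading=135, 5 segment(s) drawn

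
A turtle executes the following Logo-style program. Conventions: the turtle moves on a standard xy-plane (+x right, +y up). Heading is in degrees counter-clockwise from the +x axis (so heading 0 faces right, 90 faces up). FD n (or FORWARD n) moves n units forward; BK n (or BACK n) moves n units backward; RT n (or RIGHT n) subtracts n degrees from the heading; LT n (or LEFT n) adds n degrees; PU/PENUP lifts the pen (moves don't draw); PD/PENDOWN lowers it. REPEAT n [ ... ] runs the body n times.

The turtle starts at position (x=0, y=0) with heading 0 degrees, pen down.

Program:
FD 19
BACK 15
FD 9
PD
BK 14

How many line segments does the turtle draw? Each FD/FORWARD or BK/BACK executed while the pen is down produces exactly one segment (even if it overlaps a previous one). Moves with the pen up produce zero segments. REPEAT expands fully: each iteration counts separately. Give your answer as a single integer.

Answer: 4

Derivation:
Executing turtle program step by step:
Start: pos=(0,0), heading=0, pen down
FD 19: (0,0) -> (19,0) [heading=0, draw]
BK 15: (19,0) -> (4,0) [heading=0, draw]
FD 9: (4,0) -> (13,0) [heading=0, draw]
PD: pen down
BK 14: (13,0) -> (-1,0) [heading=0, draw]
Final: pos=(-1,0), heading=0, 4 segment(s) drawn
Segments drawn: 4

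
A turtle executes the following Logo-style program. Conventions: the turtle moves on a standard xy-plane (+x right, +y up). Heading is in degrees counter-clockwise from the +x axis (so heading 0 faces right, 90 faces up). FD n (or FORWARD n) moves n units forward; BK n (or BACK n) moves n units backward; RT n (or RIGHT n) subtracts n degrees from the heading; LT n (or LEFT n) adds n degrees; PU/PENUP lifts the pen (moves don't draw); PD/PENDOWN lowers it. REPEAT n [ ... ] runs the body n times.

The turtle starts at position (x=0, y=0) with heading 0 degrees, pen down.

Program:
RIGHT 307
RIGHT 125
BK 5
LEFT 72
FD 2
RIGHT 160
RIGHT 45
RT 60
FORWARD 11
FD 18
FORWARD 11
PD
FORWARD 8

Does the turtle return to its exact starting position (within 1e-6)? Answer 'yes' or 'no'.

Answer: no

Derivation:
Executing turtle program step by step:
Start: pos=(0,0), heading=0, pen down
RT 307: heading 0 -> 53
RT 125: heading 53 -> 288
BK 5: (0,0) -> (-1.545,4.755) [heading=288, draw]
LT 72: heading 288 -> 0
FD 2: (-1.545,4.755) -> (0.455,4.755) [heading=0, draw]
RT 160: heading 0 -> 200
RT 45: heading 200 -> 155
RT 60: heading 155 -> 95
FD 11: (0.455,4.755) -> (-0.504,15.713) [heading=95, draw]
FD 18: (-0.504,15.713) -> (-2.073,33.645) [heading=95, draw]
FD 11: (-2.073,33.645) -> (-3.031,44.603) [heading=95, draw]
PD: pen down
FD 8: (-3.031,44.603) -> (-3.729,52.573) [heading=95, draw]
Final: pos=(-3.729,52.573), heading=95, 6 segment(s) drawn

Start position: (0, 0)
Final position: (-3.729, 52.573)
Distance = 52.705; >= 1e-6 -> NOT closed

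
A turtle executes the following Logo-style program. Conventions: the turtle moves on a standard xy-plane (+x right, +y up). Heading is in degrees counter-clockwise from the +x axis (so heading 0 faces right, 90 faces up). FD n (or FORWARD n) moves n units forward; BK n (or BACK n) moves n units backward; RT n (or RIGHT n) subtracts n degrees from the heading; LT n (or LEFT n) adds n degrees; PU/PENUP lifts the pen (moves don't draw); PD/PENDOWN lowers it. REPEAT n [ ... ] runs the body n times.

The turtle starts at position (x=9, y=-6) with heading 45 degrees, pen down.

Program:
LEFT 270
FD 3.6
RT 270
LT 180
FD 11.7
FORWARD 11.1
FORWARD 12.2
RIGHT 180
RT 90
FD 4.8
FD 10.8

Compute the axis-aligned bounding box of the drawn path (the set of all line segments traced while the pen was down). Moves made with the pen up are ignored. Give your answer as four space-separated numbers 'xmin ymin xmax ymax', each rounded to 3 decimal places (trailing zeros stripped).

Answer: -13.203 -44.325 11.546 -6

Derivation:
Executing turtle program step by step:
Start: pos=(9,-6), heading=45, pen down
LT 270: heading 45 -> 315
FD 3.6: (9,-6) -> (11.546,-8.546) [heading=315, draw]
RT 270: heading 315 -> 45
LT 180: heading 45 -> 225
FD 11.7: (11.546,-8.546) -> (3.272,-16.819) [heading=225, draw]
FD 11.1: (3.272,-16.819) -> (-4.576,-24.668) [heading=225, draw]
FD 12.2: (-4.576,-24.668) -> (-13.203,-33.294) [heading=225, draw]
RT 180: heading 225 -> 45
RT 90: heading 45 -> 315
FD 4.8: (-13.203,-33.294) -> (-9.809,-36.688) [heading=315, draw]
FD 10.8: (-9.809,-36.688) -> (-2.172,-44.325) [heading=315, draw]
Final: pos=(-2.172,-44.325), heading=315, 6 segment(s) drawn

Segment endpoints: x in {-13.203, -9.809, -4.576, -2.172, 3.272, 9, 11.546}, y in {-44.325, -36.688, -33.294, -24.668, -16.819, -8.546, -6}
xmin=-13.203, ymin=-44.325, xmax=11.546, ymax=-6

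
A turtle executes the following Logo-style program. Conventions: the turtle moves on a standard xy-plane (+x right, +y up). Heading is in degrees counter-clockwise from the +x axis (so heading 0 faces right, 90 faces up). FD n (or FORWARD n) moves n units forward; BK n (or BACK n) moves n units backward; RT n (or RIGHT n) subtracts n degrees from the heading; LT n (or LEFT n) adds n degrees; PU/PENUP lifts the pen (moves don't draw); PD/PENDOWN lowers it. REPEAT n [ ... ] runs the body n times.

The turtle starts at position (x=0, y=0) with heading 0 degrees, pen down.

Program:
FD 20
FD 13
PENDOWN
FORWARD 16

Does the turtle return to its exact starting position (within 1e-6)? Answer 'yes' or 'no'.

Executing turtle program step by step:
Start: pos=(0,0), heading=0, pen down
FD 20: (0,0) -> (20,0) [heading=0, draw]
FD 13: (20,0) -> (33,0) [heading=0, draw]
PD: pen down
FD 16: (33,0) -> (49,0) [heading=0, draw]
Final: pos=(49,0), heading=0, 3 segment(s) drawn

Start position: (0, 0)
Final position: (49, 0)
Distance = 49; >= 1e-6 -> NOT closed

Answer: no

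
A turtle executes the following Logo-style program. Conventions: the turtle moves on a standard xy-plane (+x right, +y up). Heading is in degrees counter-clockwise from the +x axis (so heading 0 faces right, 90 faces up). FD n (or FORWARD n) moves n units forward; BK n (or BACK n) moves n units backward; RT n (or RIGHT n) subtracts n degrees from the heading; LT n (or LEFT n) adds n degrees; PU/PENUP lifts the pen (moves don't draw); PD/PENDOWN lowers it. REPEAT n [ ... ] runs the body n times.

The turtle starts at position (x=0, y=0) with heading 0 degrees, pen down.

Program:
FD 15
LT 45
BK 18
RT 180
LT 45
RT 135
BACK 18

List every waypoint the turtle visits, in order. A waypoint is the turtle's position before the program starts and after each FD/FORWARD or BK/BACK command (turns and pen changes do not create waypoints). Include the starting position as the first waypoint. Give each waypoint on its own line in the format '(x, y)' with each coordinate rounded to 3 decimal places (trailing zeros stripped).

Answer: (0, 0)
(15, 0)
(2.272, -12.728)
(15, -25.456)

Derivation:
Executing turtle program step by step:
Start: pos=(0,0), heading=0, pen down
FD 15: (0,0) -> (15,0) [heading=0, draw]
LT 45: heading 0 -> 45
BK 18: (15,0) -> (2.272,-12.728) [heading=45, draw]
RT 180: heading 45 -> 225
LT 45: heading 225 -> 270
RT 135: heading 270 -> 135
BK 18: (2.272,-12.728) -> (15,-25.456) [heading=135, draw]
Final: pos=(15,-25.456), heading=135, 3 segment(s) drawn
Waypoints (4 total):
(0, 0)
(15, 0)
(2.272, -12.728)
(15, -25.456)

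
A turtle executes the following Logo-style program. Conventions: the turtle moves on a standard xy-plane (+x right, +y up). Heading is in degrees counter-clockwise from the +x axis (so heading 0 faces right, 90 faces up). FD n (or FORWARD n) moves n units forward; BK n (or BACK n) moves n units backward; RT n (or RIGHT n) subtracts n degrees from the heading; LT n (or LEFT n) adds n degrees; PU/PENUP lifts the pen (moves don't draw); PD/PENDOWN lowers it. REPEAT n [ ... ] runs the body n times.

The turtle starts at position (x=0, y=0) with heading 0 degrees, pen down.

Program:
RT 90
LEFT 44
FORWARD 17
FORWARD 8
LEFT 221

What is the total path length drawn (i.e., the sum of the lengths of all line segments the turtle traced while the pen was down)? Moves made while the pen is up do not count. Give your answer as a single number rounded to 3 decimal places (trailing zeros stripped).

Answer: 25

Derivation:
Executing turtle program step by step:
Start: pos=(0,0), heading=0, pen down
RT 90: heading 0 -> 270
LT 44: heading 270 -> 314
FD 17: (0,0) -> (11.809,-12.229) [heading=314, draw]
FD 8: (11.809,-12.229) -> (17.366,-17.983) [heading=314, draw]
LT 221: heading 314 -> 175
Final: pos=(17.366,-17.983), heading=175, 2 segment(s) drawn

Segment lengths:
  seg 1: (0,0) -> (11.809,-12.229), length = 17
  seg 2: (11.809,-12.229) -> (17.366,-17.983), length = 8
Total = 25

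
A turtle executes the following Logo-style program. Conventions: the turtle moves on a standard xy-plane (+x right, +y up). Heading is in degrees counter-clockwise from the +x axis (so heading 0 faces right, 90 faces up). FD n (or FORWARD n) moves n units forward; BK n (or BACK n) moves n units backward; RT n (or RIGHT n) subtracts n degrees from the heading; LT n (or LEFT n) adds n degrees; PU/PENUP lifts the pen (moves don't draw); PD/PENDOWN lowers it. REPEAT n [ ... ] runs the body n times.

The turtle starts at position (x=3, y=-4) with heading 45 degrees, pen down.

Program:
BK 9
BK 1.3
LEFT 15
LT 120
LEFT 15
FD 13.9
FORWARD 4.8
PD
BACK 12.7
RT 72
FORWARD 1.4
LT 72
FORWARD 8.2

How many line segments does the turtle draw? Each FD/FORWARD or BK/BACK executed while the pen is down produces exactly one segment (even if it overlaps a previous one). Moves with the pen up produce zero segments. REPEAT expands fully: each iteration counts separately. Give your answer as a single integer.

Answer: 7

Derivation:
Executing turtle program step by step:
Start: pos=(3,-4), heading=45, pen down
BK 9: (3,-4) -> (-3.364,-10.364) [heading=45, draw]
BK 1.3: (-3.364,-10.364) -> (-4.283,-11.283) [heading=45, draw]
LT 15: heading 45 -> 60
LT 120: heading 60 -> 180
LT 15: heading 180 -> 195
FD 13.9: (-4.283,-11.283) -> (-17.71,-14.881) [heading=195, draw]
FD 4.8: (-17.71,-14.881) -> (-22.346,-16.123) [heading=195, draw]
PD: pen down
BK 12.7: (-22.346,-16.123) -> (-10.079,-12.836) [heading=195, draw]
RT 72: heading 195 -> 123
FD 1.4: (-10.079,-12.836) -> (-10.841,-11.662) [heading=123, draw]
LT 72: heading 123 -> 195
FD 8.2: (-10.841,-11.662) -> (-18.762,-13.784) [heading=195, draw]
Final: pos=(-18.762,-13.784), heading=195, 7 segment(s) drawn
Segments drawn: 7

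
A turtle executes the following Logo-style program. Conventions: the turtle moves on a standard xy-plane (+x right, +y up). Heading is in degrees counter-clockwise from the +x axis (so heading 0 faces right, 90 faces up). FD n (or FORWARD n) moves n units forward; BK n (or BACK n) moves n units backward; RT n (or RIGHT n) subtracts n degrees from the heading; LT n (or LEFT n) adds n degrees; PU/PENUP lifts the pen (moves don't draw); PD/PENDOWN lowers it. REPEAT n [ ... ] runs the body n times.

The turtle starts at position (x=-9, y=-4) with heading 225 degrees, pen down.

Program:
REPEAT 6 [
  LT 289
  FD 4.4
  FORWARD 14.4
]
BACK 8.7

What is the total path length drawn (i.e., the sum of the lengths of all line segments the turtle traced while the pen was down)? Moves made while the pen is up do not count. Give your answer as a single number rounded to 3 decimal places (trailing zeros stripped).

Answer: 121.5

Derivation:
Executing turtle program step by step:
Start: pos=(-9,-4), heading=225, pen down
REPEAT 6 [
  -- iteration 1/6 --
  LT 289: heading 225 -> 154
  FD 4.4: (-9,-4) -> (-12.955,-2.071) [heading=154, draw]
  FD 14.4: (-12.955,-2.071) -> (-25.897,4.241) [heading=154, draw]
  -- iteration 2/6 --
  LT 289: heading 154 -> 83
  FD 4.4: (-25.897,4.241) -> (-25.361,8.609) [heading=83, draw]
  FD 14.4: (-25.361,8.609) -> (-23.606,22.901) [heading=83, draw]
  -- iteration 3/6 --
  LT 289: heading 83 -> 12
  FD 4.4: (-23.606,22.901) -> (-19.302,23.816) [heading=12, draw]
  FD 14.4: (-19.302,23.816) -> (-5.217,26.81) [heading=12, draw]
  -- iteration 4/6 --
  LT 289: heading 12 -> 301
  FD 4.4: (-5.217,26.81) -> (-2.951,23.038) [heading=301, draw]
  FD 14.4: (-2.951,23.038) -> (4.466,10.695) [heading=301, draw]
  -- iteration 5/6 --
  LT 289: heading 301 -> 230
  FD 4.4: (4.466,10.695) -> (1.637,7.325) [heading=230, draw]
  FD 14.4: (1.637,7.325) -> (-7.619,-3.706) [heading=230, draw]
  -- iteration 6/6 --
  LT 289: heading 230 -> 159
  FD 4.4: (-7.619,-3.706) -> (-11.726,-2.13) [heading=159, draw]
  FD 14.4: (-11.726,-2.13) -> (-25.17,3.031) [heading=159, draw]
]
BK 8.7: (-25.17,3.031) -> (-17.048,-0.087) [heading=159, draw]
Final: pos=(-17.048,-0.087), heading=159, 13 segment(s) drawn

Segment lengths:
  seg 1: (-9,-4) -> (-12.955,-2.071), length = 4.4
  seg 2: (-12.955,-2.071) -> (-25.897,4.241), length = 14.4
  seg 3: (-25.897,4.241) -> (-25.361,8.609), length = 4.4
  seg 4: (-25.361,8.609) -> (-23.606,22.901), length = 14.4
  seg 5: (-23.606,22.901) -> (-19.302,23.816), length = 4.4
  seg 6: (-19.302,23.816) -> (-5.217,26.81), length = 14.4
  seg 7: (-5.217,26.81) -> (-2.951,23.038), length = 4.4
  seg 8: (-2.951,23.038) -> (4.466,10.695), length = 14.4
  seg 9: (4.466,10.695) -> (1.637,7.325), length = 4.4
  seg 10: (1.637,7.325) -> (-7.619,-3.706), length = 14.4
  seg 11: (-7.619,-3.706) -> (-11.726,-2.13), length = 4.4
  seg 12: (-11.726,-2.13) -> (-25.17,3.031), length = 14.4
  seg 13: (-25.17,3.031) -> (-17.048,-0.087), length = 8.7
Total = 121.5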